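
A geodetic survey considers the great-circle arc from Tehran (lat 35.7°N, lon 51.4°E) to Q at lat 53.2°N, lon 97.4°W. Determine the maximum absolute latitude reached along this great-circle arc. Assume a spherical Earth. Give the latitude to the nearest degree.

The great circle lies in the plane with unit normal n̂ = (p₁ × p₂)/|p₁ × p₂|.
Here n̂_z ≈ -0.252; the vertex latitude is φ_max = arccos|n̂_z| ≈ 75.4°.
Check via Clairaut: cos φ_max = |cos φ₁| · sin C = cos(35.7°)·sin(18.1°) ≈ 0.252, again giving ≈ 75.4°.

≈ 75°N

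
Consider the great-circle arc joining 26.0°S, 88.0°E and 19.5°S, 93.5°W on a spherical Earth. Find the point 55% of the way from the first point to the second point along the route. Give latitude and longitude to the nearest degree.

Convert each endpoint to a unit vector on the sphere (x = cos φ cos λ, y = cos φ sin λ, z = sin φ).
The central angle between the endpoints is δ = arccos(p₁·p₂) ≈ 2.347 rad (134.5°).
Interpolate at f = 0.55 with slerp weights a = sin((1−f)δ)/sin δ ≈ 1.220, b = sin(fδ)/sin δ ≈ 1.347.
p = a·p₁ + b·p₂ ≈ (-0.039, -0.171, -0.984); φ = arcsin(p_z) ≈ -79.87°, λ = atan2(p_y, p_x) ≈ -102.89°.

≈ 80°S, 103°W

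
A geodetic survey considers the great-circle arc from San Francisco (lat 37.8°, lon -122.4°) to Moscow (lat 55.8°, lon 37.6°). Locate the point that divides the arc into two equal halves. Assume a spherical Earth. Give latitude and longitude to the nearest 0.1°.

Convert each endpoint to a unit vector on the sphere (x = cos φ cos λ, y = cos φ sin λ, z = sin φ).
The central angle between the endpoints is δ = arccos(p₁·p₂) ≈ 1.481 rad (84.9°).
Interpolate at f = 1/2 with slerp weights a = sin((1−f)δ)/sin δ ≈ 0.677, b = sin(fδ)/sin δ ≈ 0.677.
p = a·p₁ + b·p₂ ≈ (0.015, -0.220, 0.975); φ = arcsin(p_z) ≈ 77.28°, λ = atan2(p_y, p_x) ≈ -86.13°.

≈ lat 77.3°, lon -86.1°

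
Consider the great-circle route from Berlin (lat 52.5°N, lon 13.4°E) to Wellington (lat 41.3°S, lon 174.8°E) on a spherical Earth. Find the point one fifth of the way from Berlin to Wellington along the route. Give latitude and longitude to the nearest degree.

≈ lat 59°N, lon 72°E

Write both endpoints as unit vectors p₁, p₂ with components (cos φ cos λ, cos φ sin λ, sin φ).
The central angle between the endpoints is δ = arccos(p₁·p₂) ≈ 2.848 rad (163.2°).
Interpolate at f = 1/5 with slerp weights a = sin((1−f)δ)/sin δ ≈ 2.623, b = sin(fδ)/sin δ ≈ 1.860.
p = a·p₁ + b·p₂ ≈ (0.161, 0.497, 0.853); φ = arcsin(p_z) ≈ 58.52°, λ = atan2(p_y, p_x) ≈ 72.01°.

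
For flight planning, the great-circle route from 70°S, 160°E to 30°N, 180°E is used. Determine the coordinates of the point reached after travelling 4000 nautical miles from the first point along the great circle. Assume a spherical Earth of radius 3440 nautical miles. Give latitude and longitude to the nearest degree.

Write both endpoints as unit vectors p₁, p₂ with components (cos φ cos λ, cos φ sin λ, sin φ).
The central angle between the endpoints is δ = arccos(p₁·p₂) ≈ 1.763 rad (101.0°). The total great-circle distance is δ·R ≈ 1.763 × 3440 ≈ 6066 nmi, so the target fraction is f = 4000/6066 ≈ 0.659.
Interpolate at f ≈ 0.659 with slerp weights a = sin((1−f)δ)/sin δ ≈ 0.576, b = sin(fδ)/sin δ ≈ 0.935.
p = a·p₁ + b·p₂ ≈ (-0.995, 0.067, -0.074); φ = arcsin(p_z) ≈ -4.22°, λ = atan2(p_y, p_x) ≈ 176.13°.

≈ 4°S, 176°E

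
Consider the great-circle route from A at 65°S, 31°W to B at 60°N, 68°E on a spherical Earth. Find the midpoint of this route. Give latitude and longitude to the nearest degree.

From cos δ = sin φ₁ sin φ₂ + cos φ₁ cos φ₂ cos Δλ, the central angle is δ ≈ 2.529 rad (144.9°).
Interpolate at f = 1/2 with slerp weights a = sin((1−f)δ)/sin δ ≈ 1.657, b = sin(fδ)/sin δ ≈ 1.657.
p = a·p₁ + b·p₂ ≈ (0.911, 0.408, -0.067); φ = arcsin(p_z) ≈ -3.83°, λ = atan2(p_y, p_x) ≈ 24.11°.

≈ 4°S, 24°E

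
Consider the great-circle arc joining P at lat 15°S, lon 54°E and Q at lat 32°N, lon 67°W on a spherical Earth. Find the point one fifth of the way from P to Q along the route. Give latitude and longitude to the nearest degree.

≈ lat 2°S, lon 32°E

The haversine formula gives a central angle δ ≈ 2.164 rad (124.0°) between the endpoints.
Interpolate at f = 1/5 with slerp weights a = sin((1−f)δ)/sin δ ≈ 1.191, b = sin(fδ)/sin δ ≈ 0.506.
p = a·p₁ + b·p₂ ≈ (0.844, 0.536, -0.040); φ = arcsin(p_z) ≈ -2.30°, λ = atan2(p_y, p_x) ≈ 32.41°.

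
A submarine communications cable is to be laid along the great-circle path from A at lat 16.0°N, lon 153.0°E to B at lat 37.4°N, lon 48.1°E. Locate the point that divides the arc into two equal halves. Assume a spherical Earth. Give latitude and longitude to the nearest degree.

Convert each endpoint to a unit vector on the sphere (x = cos φ cos λ, y = cos φ sin λ, z = sin φ).
The central angle between the endpoints is δ = arccos(p₁·p₂) ≈ 1.600 rad (91.7°).
Interpolate at f = 1/2 with slerp weights a = sin((1−f)δ)/sin δ ≈ 0.718, b = sin(fδ)/sin δ ≈ 0.718.
p = a·p₁ + b·p₂ ≈ (-0.234, 0.737, 0.634); φ = arcsin(p_z) ≈ 39.32°, λ = atan2(p_y, p_x) ≈ 107.60°.

≈ lat 39°N, lon 108°E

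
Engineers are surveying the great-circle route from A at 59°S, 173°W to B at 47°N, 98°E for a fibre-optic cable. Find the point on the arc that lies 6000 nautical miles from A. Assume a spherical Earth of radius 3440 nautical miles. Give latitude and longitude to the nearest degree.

Write both endpoints as unit vectors p₁, p₂ with components (cos φ cos λ, cos φ sin λ, sin φ).
The central angle between the endpoints is δ = arccos(p₁·p₂) ≈ 2.241 rad (128.4°). The total great-circle distance is δ·R ≈ 2.241 × 3440 ≈ 7707 nmi, so the target fraction is f = 6000/7707 ≈ 0.778.
Interpolate at f ≈ 0.778 with slerp weights a = sin((1−f)δ)/sin δ ≈ 0.607, b = sin(fδ)/sin δ ≈ 1.256.
p = a·p₁ + b·p₂ ≈ (-0.430, 0.810, 0.398); φ = arcsin(p_z) ≈ 23.47°, λ = atan2(p_y, p_x) ≈ 117.94°.

≈ 23°N, 118°E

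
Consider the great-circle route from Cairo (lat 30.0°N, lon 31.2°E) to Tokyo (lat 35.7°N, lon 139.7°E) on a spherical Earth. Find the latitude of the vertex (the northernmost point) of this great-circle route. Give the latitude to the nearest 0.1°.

≈ 48.0°N

The great circle lies in the plane with unit normal n̂ = (p₁ × p₂)/|p₁ × p₂|.
Here n̂_z ≈ +0.669; the vertex latitude is φ_max = arccos|n̂_z| ≈ 48.0°.
Check via Clairaut: cos φ_max = |cos φ₁| · sin C = cos(30.0°)·sin(50.5°) ≈ 0.669, again giving ≈ 48.0°.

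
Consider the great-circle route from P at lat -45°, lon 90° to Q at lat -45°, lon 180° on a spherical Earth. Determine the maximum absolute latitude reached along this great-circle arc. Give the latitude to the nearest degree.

≈ -55°

The great circle lies in the plane with unit normal n̂ = (p₁ × p₂)/|p₁ × p₂|.
Here n̂_z ≈ +0.577; the vertex latitude is φ_max = arccos|n̂_z| ≈ 54.7°.
Check via Clairaut: cos φ_max = |cos φ₁| · sin C = cos(45.0°)·sin(125.3°) ≈ 0.577, again giving ≈ 54.7°.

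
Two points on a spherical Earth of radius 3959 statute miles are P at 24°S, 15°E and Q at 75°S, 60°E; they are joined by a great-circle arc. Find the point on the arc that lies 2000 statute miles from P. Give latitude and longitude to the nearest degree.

≈ 52°S, 25°E

Convert each endpoint to a unit vector on the sphere (x = cos φ cos λ, y = cos φ sin λ, z = sin φ).
The central angle between the endpoints is δ = arccos(p₁·p₂) ≈ 0.976 rad (55.9°). The total great-circle distance is δ·R ≈ 0.976 × 3959 ≈ 3865 mi, so the target fraction is f = 2000/3865 ≈ 0.517.
Interpolate at f ≈ 0.517 with slerp weights a = sin((1−f)δ)/sin δ ≈ 0.548, b = sin(fδ)/sin δ ≈ 0.584.
p = a·p₁ + b·p₂ ≈ (0.559, 0.260, -0.787); φ = arcsin(p_z) ≈ -51.92°, λ = atan2(p_y, p_x) ≈ 24.98°.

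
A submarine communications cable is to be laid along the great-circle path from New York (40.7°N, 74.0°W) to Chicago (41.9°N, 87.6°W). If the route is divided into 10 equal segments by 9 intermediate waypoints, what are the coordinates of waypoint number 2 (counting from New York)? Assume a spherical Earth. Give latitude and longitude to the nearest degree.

≈ 41°N, 77°W

Convert each endpoint to a unit vector on the sphere (x = cos φ cos λ, y = cos φ sin λ, z = sin φ).
The central angle between the endpoints is δ = arccos(p₁·p₂) ≈ 0.179 rad (10.3°).
Interpolate at f = 2/10 with slerp weights a = sin((1−f)δ)/sin δ ≈ 0.802, b = sin(fδ)/sin δ ≈ 0.201.
p = a·p₁ + b·p₂ ≈ (0.174, -0.734, 0.657); φ = arcsin(p_z) ≈ 41.07°, λ = atan2(p_y, p_x) ≈ -76.67°.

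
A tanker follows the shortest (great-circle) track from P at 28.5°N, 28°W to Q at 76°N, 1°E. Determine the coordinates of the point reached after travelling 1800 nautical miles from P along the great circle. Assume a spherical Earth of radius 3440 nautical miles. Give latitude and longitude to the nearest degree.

≈ 58°N, 20°W

Convert each endpoint to a unit vector on the sphere (x = cos φ cos λ, y = cos φ sin λ, z = sin φ).
The central angle between the endpoints is δ = arccos(p₁·p₂) ≈ 0.865 rad (49.5°). The total great-circle distance is δ·R ≈ 0.865 × 3440 ≈ 2974 nmi, so the target fraction is f = 1800/2974 ≈ 0.605.
Interpolate at f ≈ 0.605 with slerp weights a = sin((1−f)δ)/sin δ ≈ 0.440, b = sin(fδ)/sin δ ≈ 0.657.
p = a·p₁ + b·p₂ ≈ (0.500, -0.179, 0.847); φ = arcsin(p_z) ≈ 57.91°, λ = atan2(p_y, p_x) ≈ -19.66°.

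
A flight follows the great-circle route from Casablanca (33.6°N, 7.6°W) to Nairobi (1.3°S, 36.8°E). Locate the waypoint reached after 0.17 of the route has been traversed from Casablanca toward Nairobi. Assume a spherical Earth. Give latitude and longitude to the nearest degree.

≈ 29°N, 1°E

Convert each endpoint to a unit vector on the sphere (x = cos φ cos λ, y = cos φ sin λ, z = sin φ).
The central angle between the endpoints is δ = arccos(p₁·p₂) ≈ 0.949 rad (54.4°).
Interpolate at f = 0.17 with slerp weights a = sin((1−f)δ)/sin δ ≈ 0.872, b = sin(fδ)/sin δ ≈ 0.198.
p = a·p₁ + b·p₂ ≈ (0.878, 0.022, 0.478); φ = arcsin(p_z) ≈ 28.56°, λ = atan2(p_y, p_x) ≈ 1.46°.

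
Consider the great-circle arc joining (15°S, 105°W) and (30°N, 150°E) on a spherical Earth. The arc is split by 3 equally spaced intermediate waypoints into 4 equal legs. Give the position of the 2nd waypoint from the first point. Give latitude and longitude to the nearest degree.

≈ (12°N, 153°W)

Convert each endpoint to a unit vector on the sphere (x = cos φ cos λ, y = cos φ sin λ, z = sin φ).
The central angle between the endpoints is δ = arccos(p₁·p₂) ≈ 1.924 rad (110.2°).
Interpolate at f = 2/4 with slerp weights a = sin((1−f)δ)/sin δ ≈ 0.874, b = sin(fδ)/sin δ ≈ 0.874.
p = a·p₁ + b·p₂ ≈ (-0.874, -0.437, 0.211); φ = arcsin(p_z) ≈ 12.17°, λ = atan2(p_y, p_x) ≈ -153.43°.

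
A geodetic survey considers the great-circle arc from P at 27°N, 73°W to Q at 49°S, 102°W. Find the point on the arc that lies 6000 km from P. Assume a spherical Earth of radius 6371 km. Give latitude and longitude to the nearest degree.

The haversine formula gives a central angle δ ≈ 1.401 rad (80.3°) between the endpoints. The total great-circle distance is δ·R ≈ 1.401 × 6371 ≈ 8928 km, so the target fraction is f = 6000/8928 ≈ 0.672.
Interpolate at f ≈ 0.672 with slerp weights a = sin((1−f)δ)/sin δ ≈ 0.450, b = sin(fδ)/sin δ ≈ 0.820.
p = a·p₁ + b·p₂ ≈ (0.005, -0.910, -0.415); φ = arcsin(p_z) ≈ -24.51°, λ = atan2(p_y, p_x) ≈ -89.66°.

≈ 25°S, 90°W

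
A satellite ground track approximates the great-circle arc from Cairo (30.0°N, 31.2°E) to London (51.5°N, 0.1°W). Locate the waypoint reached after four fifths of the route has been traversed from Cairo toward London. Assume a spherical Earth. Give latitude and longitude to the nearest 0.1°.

≈ 48.0°N, 8.0°E

Convert each endpoint to a unit vector on the sphere (x = cos φ cos λ, y = cos φ sin λ, z = sin φ).
The central angle between the endpoints is δ = arccos(p₁·p₂) ≈ 0.551 rad (31.6°).
Interpolate at f = 4/5 with slerp weights a = sin((1−f)δ)/sin δ ≈ 0.210, b = sin(fδ)/sin δ ≈ 0.815.
p = a·p₁ + b·p₂ ≈ (0.663, 0.093, 0.743); φ = arcsin(p_z) ≈ 47.97°, λ = atan2(p_y, p_x) ≈ 8.02°.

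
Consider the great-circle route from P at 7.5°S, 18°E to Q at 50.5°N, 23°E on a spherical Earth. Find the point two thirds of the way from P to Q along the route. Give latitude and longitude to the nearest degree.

The haversine formula gives a central angle δ ≈ 1.015 rad (58.2°) between the endpoints.
Interpolate at f = 2/3 with slerp weights a = sin((1−f)δ)/sin δ ≈ 0.391, b = sin(fδ)/sin δ ≈ 0.737.
p = a·p₁ + b·p₂ ≈ (0.800, 0.303, 0.518); φ = arcsin(p_z) ≈ 31.19°, λ = atan2(p_y, p_x) ≈ 20.74°.

≈ 31°N, 21°E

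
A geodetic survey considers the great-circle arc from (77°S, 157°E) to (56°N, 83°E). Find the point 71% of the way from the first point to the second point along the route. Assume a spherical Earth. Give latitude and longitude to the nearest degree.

Write both endpoints as unit vectors p₁, p₂ with components (cos φ cos λ, cos φ sin λ, sin φ).
The central angle between the endpoints is δ = arccos(p₁·p₂) ≈ 2.455 rad (140.6°).
Interpolate at f = 0.71 with slerp weights a = sin((1−f)δ)/sin δ ≈ 1.030, b = sin(fδ)/sin δ ≈ 1.553.
p = a·p₁ + b·p₂ ≈ (-0.107, 0.953, 0.284); φ = arcsin(p_z) ≈ 16.52°, λ = atan2(p_y, p_x) ≈ 96.43°.

≈ (17°N, 96°E)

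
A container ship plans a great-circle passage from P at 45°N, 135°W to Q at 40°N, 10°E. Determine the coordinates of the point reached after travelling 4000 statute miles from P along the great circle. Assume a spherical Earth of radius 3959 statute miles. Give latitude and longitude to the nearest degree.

≈ 66°N, 21°W

Write both endpoints as unit vectors p₁, p₂ with components (cos φ cos λ, cos φ sin λ, sin φ).
The central angle between the endpoints is δ = arccos(p₁·p₂) ≈ 1.560 rad (89.4°). The total great-circle distance is δ·R ≈ 1.560 × 3959 ≈ 6176 mi, so the target fraction is f = 4000/6176 ≈ 0.648.
Interpolate at f ≈ 0.648 with slerp weights a = sin((1−f)δ)/sin δ ≈ 0.522, b = sin(fδ)/sin δ ≈ 0.847.
p = a·p₁ + b·p₂ ≈ (0.378, -0.149, 0.914); φ = arcsin(p_z) ≈ 66.05°, λ = atan2(p_y, p_x) ≈ -21.46°.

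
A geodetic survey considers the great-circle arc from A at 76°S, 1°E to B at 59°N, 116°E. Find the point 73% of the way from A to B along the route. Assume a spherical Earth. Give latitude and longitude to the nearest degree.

Write both endpoints as unit vectors p₁, p₂ with components (cos φ cos λ, cos φ sin λ, sin φ).
The central angle between the endpoints is δ = arccos(p₁·p₂) ≈ 2.656 rad (152.2°).
Interpolate at f = 0.73 with slerp weights a = sin((1−f)δ)/sin δ ≈ 1.408, b = sin(fδ)/sin δ ≈ 1.999.
p = a·p₁ + b·p₂ ≈ (-0.111, 0.931, 0.347); φ = arcsin(p_z) ≈ 20.32°, λ = atan2(p_y, p_x) ≈ 96.78°.

≈ 20°N, 97°E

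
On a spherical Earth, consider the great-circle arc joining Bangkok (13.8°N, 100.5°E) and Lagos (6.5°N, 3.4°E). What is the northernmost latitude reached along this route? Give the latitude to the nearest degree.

The great circle lies in the plane with unit normal n̂ = (p₁ × p₂)/|p₁ × p₂|.
Here n̂_z ≈ -0.962; the vertex latitude is φ_max = arccos|n̂_z| ≈ 15.9°.

≈ 16°N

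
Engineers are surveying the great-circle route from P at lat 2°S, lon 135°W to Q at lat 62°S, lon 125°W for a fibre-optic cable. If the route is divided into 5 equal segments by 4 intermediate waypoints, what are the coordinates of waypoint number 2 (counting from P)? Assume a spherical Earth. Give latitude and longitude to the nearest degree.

Write both endpoints as unit vectors p₁, p₂ with components (cos φ cos λ, cos φ sin λ, sin φ).
The central angle between the endpoints is δ = arccos(p₁·p₂) ≈ 1.055 rad (60.5°).
Interpolate at f = 2/5 with slerp weights a = sin((1−f)δ)/sin δ ≈ 0.680, b = sin(fδ)/sin δ ≈ 0.471.
p = a·p₁ + b·p₂ ≈ (-0.607, -0.662, -0.440); φ = arcsin(p_z) ≈ -26.07°, λ = atan2(p_y, p_x) ≈ -132.55°.

≈ lat 26°S, lon 133°W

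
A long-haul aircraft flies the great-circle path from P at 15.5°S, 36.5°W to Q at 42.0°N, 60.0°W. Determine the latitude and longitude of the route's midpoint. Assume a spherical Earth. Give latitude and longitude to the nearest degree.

≈ 14°N, 47°W

The haversine formula gives a central angle δ ≈ 1.073 rad (61.5°) between the endpoints.
Interpolate at f = 1/2 with slerp weights a = sin((1−f)δ)/sin δ ≈ 0.582, b = sin(fδ)/sin δ ≈ 0.582.
p = a·p₁ + b·p₂ ≈ (0.667, -0.708, 0.234); φ = arcsin(p_z) ≈ 13.52°, λ = atan2(p_y, p_x) ≈ -46.71°.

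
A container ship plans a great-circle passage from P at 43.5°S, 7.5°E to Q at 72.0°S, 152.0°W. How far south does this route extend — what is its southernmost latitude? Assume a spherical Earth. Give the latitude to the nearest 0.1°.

≈ 85.0°S

The great circle lies in the plane with unit normal n̂ = (p₁ × p₂)/|p₁ × p₂|.
Here n̂_z ≈ -0.088; the vertex latitude is φ_max = arccos|n̂_z| ≈ 85.0°.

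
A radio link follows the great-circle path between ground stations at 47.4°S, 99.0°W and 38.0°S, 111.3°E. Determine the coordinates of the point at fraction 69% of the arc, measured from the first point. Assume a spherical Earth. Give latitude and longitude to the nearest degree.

Convert each endpoint to a unit vector on the sphere (x = cos φ cos λ, y = cos φ sin λ, z = sin φ).
The central angle between the endpoints is δ = arccos(p₁·p₂) ≈ 1.578 rad (90.4°).
Interpolate at f = 0.69 with slerp weights a = sin((1−f)δ)/sin δ ≈ 0.470, b = sin(fδ)/sin δ ≈ 0.886.
p = a·p₁ + b·p₂ ≈ (-0.303, 0.336, -0.891); φ = arcsin(p_z) ≈ -63.06°, λ = atan2(p_y, p_x) ≈ 132.05°.

≈ 63°S, 132°E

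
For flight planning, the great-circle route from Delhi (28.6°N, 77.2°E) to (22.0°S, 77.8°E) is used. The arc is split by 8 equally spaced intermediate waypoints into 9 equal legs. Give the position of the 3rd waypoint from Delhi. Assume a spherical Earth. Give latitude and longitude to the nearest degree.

The haversine formula gives a central angle δ ≈ 0.883 rad (50.6°) between the endpoints.
Interpolate at f = 3/9 with slerp weights a = sin((1−f)δ)/sin δ ≈ 0.719, b = sin(fδ)/sin δ ≈ 0.375.
p = a·p₁ + b·p₂ ≈ (0.213, 0.956, 0.203); φ = arcsin(p_z) ≈ 11.73°, λ = atan2(p_y, p_x) ≈ 77.41°.

≈ (12°N, 77°E)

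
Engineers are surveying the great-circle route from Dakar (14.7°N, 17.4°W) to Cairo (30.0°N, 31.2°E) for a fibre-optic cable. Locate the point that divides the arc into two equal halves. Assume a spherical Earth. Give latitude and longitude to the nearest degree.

Convert each endpoint to a unit vector on the sphere (x = cos φ cos λ, y = cos φ sin λ, z = sin φ).
The central angle between the endpoints is δ = arccos(p₁·p₂) ≈ 0.822 rad (47.1°).
Interpolate at f = 1/2 with slerp weights a = sin((1−f)δ)/sin δ ≈ 0.545, b = sin(fδ)/sin δ ≈ 0.545.
p = a·p₁ + b·p₂ ≈ (0.907, 0.087, 0.411); φ = arcsin(p_z) ≈ 24.27°, λ = atan2(p_y, p_x) ≈ 5.47°.

≈ 24°N, 5°E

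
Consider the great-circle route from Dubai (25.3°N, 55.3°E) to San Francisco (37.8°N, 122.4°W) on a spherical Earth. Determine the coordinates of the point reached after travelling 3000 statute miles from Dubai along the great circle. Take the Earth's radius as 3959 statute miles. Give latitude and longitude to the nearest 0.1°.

Write both endpoints as unit vectors p₁, p₂ with components (cos φ cos λ, cos φ sin λ, sin φ).
The central angle between the endpoints is δ = arccos(p₁·p₂) ≈ 2.040 rad (116.9°). The total great-circle distance is δ·R ≈ 2.040 × 3959 ≈ 8075 mi, so the target fraction is f = 3000/8075 ≈ 0.372.
Interpolate at f ≈ 0.372 with slerp weights a = sin((1−f)δ)/sin δ ≈ 1.075, b = sin(fδ)/sin δ ≈ 0.770.
p = a·p₁ + b·p₂ ≈ (0.227, 0.285, 0.931); φ = arcsin(p_z) ≈ 68.65°, λ = atan2(p_y, p_x) ≈ 51.45°.

≈ 68.7°N, 51.5°E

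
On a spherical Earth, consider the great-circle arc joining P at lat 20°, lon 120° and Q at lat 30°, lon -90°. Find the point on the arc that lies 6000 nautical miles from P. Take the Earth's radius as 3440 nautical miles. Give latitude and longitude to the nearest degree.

≈ lat 47°, lon -108°

From cos δ = sin φ₁ sin φ₂ + cos φ₁ cos φ₂ cos Δλ, the central angle is δ ≈ 2.134 rad (122.3°). The total great-circle distance is δ·R ≈ 2.134 × 3440 ≈ 7340 nmi, so the target fraction is f = 6000/7340 ≈ 0.817.
Interpolate at f ≈ 0.817 with slerp weights a = sin((1−f)δ)/sin δ ≈ 0.449, b = sin(fδ)/sin δ ≈ 1.165.
p = a·p₁ + b·p₂ ≈ (-0.211, -0.643, 0.736); φ = arcsin(p_z) ≈ 47.40°, λ = atan2(p_y, p_x) ≈ -108.17°.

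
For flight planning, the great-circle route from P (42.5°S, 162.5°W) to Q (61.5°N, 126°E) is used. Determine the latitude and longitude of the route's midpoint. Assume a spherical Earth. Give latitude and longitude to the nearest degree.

Convert each endpoint to a unit vector on the sphere (x = cos φ cos λ, y = cos φ sin λ, z = sin φ).
The central angle between the endpoints is δ = arccos(p₁·p₂) ≈ 2.074 rad (118.8°).
Interpolate at f = 1/2 with slerp weights a = sin((1−f)δ)/sin δ ≈ 0.983, b = sin(fδ)/sin δ ≈ 0.983.
p = a·p₁ + b·p₂ ≈ (-0.966, 0.161, 0.200); φ = arcsin(p_z) ≈ 11.52°, λ = atan2(p_y, p_x) ≈ 170.52°.

≈ (12°N, 171°E)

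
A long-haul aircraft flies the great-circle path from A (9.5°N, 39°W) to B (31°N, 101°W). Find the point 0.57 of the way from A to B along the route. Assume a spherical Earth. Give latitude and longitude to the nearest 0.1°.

≈ (24.8°N, 72.0°W)

Write both endpoints as unit vectors p₁, p₂ with components (cos φ cos λ, cos φ sin λ, sin φ).
The central angle between the endpoints is δ = arccos(p₁·p₂) ≈ 1.068 rad (61.2°).
Interpolate at f = 0.57 with slerp weights a = sin((1−f)δ)/sin δ ≈ 0.506, b = sin(fδ)/sin δ ≈ 0.653.
p = a·p₁ + b·p₂ ≈ (0.281, -0.863, 0.420); φ = arcsin(p_z) ≈ 24.81°, λ = atan2(p_y, p_x) ≈ -71.97°.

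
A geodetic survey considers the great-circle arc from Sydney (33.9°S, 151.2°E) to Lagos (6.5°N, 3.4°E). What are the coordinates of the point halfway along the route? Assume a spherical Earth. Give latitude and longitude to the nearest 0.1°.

≈ (40.0°S, 60.0°E)

Write both endpoints as unit vectors p₁, p₂ with components (cos φ cos λ, cos φ sin λ, sin φ).
The central angle between the endpoints is δ = arccos(p₁·p₂) ≈ 2.436 rad (139.6°).
Interpolate at f = 1/2 with slerp weights a = sin((1−f)δ)/sin δ ≈ 1.446, b = sin(fδ)/sin δ ≈ 1.446.
p = a·p₁ + b·p₂ ≈ (0.383, 0.664, -0.643); φ = arcsin(p_z) ≈ -40.01°, λ = atan2(p_y, p_x) ≈ 60.04°.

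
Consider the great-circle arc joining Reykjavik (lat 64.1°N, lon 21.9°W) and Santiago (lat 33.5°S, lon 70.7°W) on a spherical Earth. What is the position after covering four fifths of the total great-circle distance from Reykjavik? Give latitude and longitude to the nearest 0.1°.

Write both endpoints as unit vectors p₁, p₂ with components (cos φ cos λ, cos φ sin λ, sin φ).
The central angle between the endpoints is δ = arccos(p₁·p₂) ≈ 1.830 rad (104.9°).
Interpolate at f = 4/5 with slerp weights a = sin((1−f)δ)/sin δ ≈ 0.370, b = sin(fδ)/sin δ ≈ 1.029.
p = a·p₁ + b·p₂ ≈ (0.434, -0.870, -0.235); φ = arcsin(p_z) ≈ -13.57°, λ = atan2(p_y, p_x) ≈ -63.51°.

≈ lat 13.6°S, lon 63.5°W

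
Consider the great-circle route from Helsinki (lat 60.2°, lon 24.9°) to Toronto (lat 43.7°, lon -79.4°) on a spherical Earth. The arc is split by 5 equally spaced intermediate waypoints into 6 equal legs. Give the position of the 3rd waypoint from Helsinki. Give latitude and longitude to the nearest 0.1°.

The haversine formula gives a central angle δ ≈ 1.035 rad (59.3°) between the endpoints.
Interpolate at f = 3/6 with slerp weights a = sin((1−f)δ)/sin δ ≈ 0.575, b = sin(fδ)/sin δ ≈ 0.575.
p = a·p₁ + b·p₂ ≈ (0.336, -0.288, 0.897); φ = arcsin(p_z) ≈ 63.72°, λ = atan2(p_y, p_x) ≈ -40.66°.

≈ lat 63.7°, lon -40.7°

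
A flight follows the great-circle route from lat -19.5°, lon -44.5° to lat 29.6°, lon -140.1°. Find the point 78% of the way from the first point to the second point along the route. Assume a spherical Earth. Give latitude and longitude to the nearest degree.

Write both endpoints as unit vectors p₁, p₂ with components (cos φ cos λ, cos φ sin λ, sin φ).
The central angle between the endpoints is δ = arccos(p₁·p₂) ≈ 1.818 rad (104.2°).
Interpolate at f = 0.78 with slerp weights a = sin((1−f)δ)/sin δ ≈ 0.402, b = sin(fδ)/sin δ ≈ 1.019.
p = a·p₁ + b·p₂ ≈ (-0.410, -0.834, 0.369); φ = arcsin(p_z) ≈ 21.68°, λ = atan2(p_y, p_x) ≈ -116.18°.

≈ lat 22°, lon -116°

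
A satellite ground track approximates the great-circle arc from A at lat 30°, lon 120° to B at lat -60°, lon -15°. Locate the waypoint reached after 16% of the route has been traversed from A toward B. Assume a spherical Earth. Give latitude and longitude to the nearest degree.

Write both endpoints as unit vectors p₁, p₂ with components (cos φ cos λ, cos φ sin λ, sin φ).
The central angle between the endpoints is δ = arccos(p₁·p₂) ≈ 2.403 rad (137.7°).
Interpolate at f = 0.16 with slerp weights a = sin((1−f)δ)/sin δ ≈ 1.339, b = sin(fδ)/sin δ ≈ 0.557.
p = a·p₁ + b·p₂ ≈ (-0.311, 0.932, 0.187); φ = arcsin(p_z) ≈ 10.78°, λ = atan2(p_y, p_x) ≈ 108.44°.

≈ lat 11°, lon 108°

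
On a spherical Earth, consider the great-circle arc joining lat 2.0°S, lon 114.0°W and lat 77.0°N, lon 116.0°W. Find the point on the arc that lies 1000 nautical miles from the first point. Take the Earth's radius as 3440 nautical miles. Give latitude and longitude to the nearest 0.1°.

≈ lat 14.7°N, lon 114.1°W

From cos δ = sin φ₁ sin φ₂ + cos φ₁ cos φ₂ cos Δλ, the central angle is δ ≈ 1.379 rad (79.0°). The total great-circle distance is δ·R ≈ 1.379 × 3440 ≈ 4744 nmi, so the target fraction is f = 1000/4744 ≈ 0.211.
Interpolate at f ≈ 0.211 with slerp weights a = sin((1−f)δ)/sin δ ≈ 0.902, b = sin(fδ)/sin δ ≈ 0.292.
p = a·p₁ + b·p₂ ≈ (-0.396, -0.883, 0.253); φ = arcsin(p_z) ≈ 14.66°, λ = atan2(p_y, p_x) ≈ -114.14°.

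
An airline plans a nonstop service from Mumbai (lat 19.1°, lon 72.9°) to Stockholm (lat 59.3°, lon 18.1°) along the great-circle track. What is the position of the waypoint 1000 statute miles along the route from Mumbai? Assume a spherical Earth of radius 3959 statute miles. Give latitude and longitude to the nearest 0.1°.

From cos δ = sin φ₁ sin φ₂ + cos φ₁ cos φ₂ cos Δλ, the central angle is δ ≈ 0.977 rad (56.0°). The total great-circle distance is δ·R ≈ 0.977 × 3959 ≈ 3868 mi, so the target fraction is f = 1000/3868 ≈ 0.259.
Interpolate at f ≈ 0.259 with slerp weights a = sin((1−f)δ)/sin δ ≈ 0.800, b = sin(fδ)/sin δ ≈ 0.302.
p = a·p₁ + b·p₂ ≈ (0.368, 0.770, 0.521); φ = arcsin(p_z) ≈ 31.39°, λ = atan2(p_y, p_x) ≈ 64.43°.

≈ lat 31.4°, lon 64.4°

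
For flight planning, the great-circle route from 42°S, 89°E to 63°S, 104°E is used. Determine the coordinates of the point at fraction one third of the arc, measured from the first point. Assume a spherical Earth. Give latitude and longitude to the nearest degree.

≈ 49°S, 93°E

From cos δ = sin φ₁ sin φ₂ + cos φ₁ cos φ₂ cos Δλ, the central angle is δ ≈ 0.397 rad (22.8°).
Interpolate at f = 1/3 with slerp weights a = sin((1−f)δ)/sin δ ≈ 0.677, b = sin(fδ)/sin δ ≈ 0.341.
p = a·p₁ + b·p₂ ≈ (-0.029, 0.653, -0.757); φ = arcsin(p_z) ≈ -49.18°, λ = atan2(p_y, p_x) ≈ 92.52°.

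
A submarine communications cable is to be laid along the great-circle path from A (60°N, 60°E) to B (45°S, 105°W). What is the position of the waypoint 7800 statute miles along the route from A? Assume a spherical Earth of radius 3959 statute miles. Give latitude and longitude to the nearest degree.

≈ (2°N, 86°W)

From cos δ = sin φ₁ sin φ₂ + cos φ₁ cos φ₂ cos Δλ, the central angle is δ ≈ 2.837 rad (162.5°). The total great-circle distance is δ·R ≈ 2.837 × 3959 ≈ 11230 mi, so the target fraction is f = 7800/11230 ≈ 0.695.
Interpolate at f ≈ 0.695 with slerp weights a = sin((1−f)δ)/sin δ ≈ 2.539, b = sin(fδ)/sin δ ≈ 3.069.
p = a·p₁ + b·p₂ ≈ (0.073, -0.997, 0.028); φ = arcsin(p_z) ≈ 1.63°, λ = atan2(p_y, p_x) ≈ -85.81°.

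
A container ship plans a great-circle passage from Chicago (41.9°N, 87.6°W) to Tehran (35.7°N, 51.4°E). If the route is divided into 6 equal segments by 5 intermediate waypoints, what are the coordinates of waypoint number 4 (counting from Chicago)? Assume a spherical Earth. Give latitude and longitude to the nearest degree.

≈ 60°N, 21°E

Write both endpoints as unit vectors p₁, p₂ with components (cos φ cos λ, cos φ sin λ, sin φ).
The central angle between the endpoints is δ = arccos(p₁·p₂) ≈ 1.637 rad (93.8°).
Interpolate at f = 4/6 with slerp weights a = sin((1−f)δ)/sin δ ≈ 0.520, b = sin(fδ)/sin δ ≈ 0.889.
p = a·p₁ + b·p₂ ≈ (0.467, 0.178, 0.866); φ = arcsin(p_z) ≈ 60.04°, λ = atan2(p_y, p_x) ≈ 20.82°.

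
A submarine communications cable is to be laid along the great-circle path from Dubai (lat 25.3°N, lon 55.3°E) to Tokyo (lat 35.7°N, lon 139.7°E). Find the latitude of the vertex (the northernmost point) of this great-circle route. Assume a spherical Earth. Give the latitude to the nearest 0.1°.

≈ 39.5°N

The great circle lies in the plane with unit normal n̂ = (p₁ × p₂)/|p₁ × p₂|.
Here n̂_z ≈ +0.772; the vertex latitude is φ_max = arccos|n̂_z| ≈ 39.5°.
Check via Clairaut: cos φ_max = |cos φ₁| · sin C = cos(25.3°)·sin(58.6°) ≈ 0.772, again giving ≈ 39.5°.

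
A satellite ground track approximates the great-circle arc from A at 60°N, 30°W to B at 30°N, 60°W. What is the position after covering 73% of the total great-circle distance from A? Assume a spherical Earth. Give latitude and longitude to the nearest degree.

Convert each endpoint to a unit vector on the sphere (x = cos φ cos λ, y = cos φ sin λ, z = sin φ).
The central angle between the endpoints is δ = arccos(p₁·p₂) ≈ 0.630 rad (36.1°).
Interpolate at f = 0.73 with slerp weights a = sin((1−f)δ)/sin δ ≈ 0.287, b = sin(fδ)/sin δ ≈ 0.753.
p = a·p₁ + b·p₂ ≈ (0.451, -0.637, 0.626); φ = arcsin(p_z) ≈ 38.72°, λ = atan2(p_y, p_x) ≈ -54.72°.

≈ 39°N, 55°W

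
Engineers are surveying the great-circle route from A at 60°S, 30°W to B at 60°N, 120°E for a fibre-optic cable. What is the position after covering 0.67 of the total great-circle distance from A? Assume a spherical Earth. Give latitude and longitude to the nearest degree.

≈ 24°N, 60°E

The haversine formula gives a central angle δ ≈ 2.882 rad (165.1°) between the endpoints.
Interpolate at f = 0.67 with slerp weights a = sin((1−f)δ)/sin δ ≈ 3.172, b = sin(fδ)/sin δ ≈ 3.646.
p = a·p₁ + b·p₂ ≈ (0.462, 0.786, 0.411); φ = arcsin(p_z) ≈ 24.27°, λ = atan2(p_y, p_x) ≈ 59.56°.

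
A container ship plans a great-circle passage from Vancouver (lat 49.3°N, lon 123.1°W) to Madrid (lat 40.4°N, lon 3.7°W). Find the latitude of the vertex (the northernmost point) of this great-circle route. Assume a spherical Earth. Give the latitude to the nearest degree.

≈ 63°N

The great circle lies in the plane with unit normal n̂ = (p₁ × p₂)/|p₁ × p₂|.
Here n̂_z ≈ +0.447; the vertex latitude is φ_max = arccos|n̂_z| ≈ 63.5°.
Check via Clairaut: cos φ_max = |cos φ₁| · sin C = cos(49.3°)·sin(43.2°) ≈ 0.447, again giving ≈ 63.5°.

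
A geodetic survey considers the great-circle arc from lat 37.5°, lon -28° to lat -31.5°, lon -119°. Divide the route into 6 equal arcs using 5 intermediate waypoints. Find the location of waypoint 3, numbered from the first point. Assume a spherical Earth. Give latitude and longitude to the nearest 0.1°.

≈ lat 4.3°, lon -75.6°

The haversine formula gives a central angle δ ≈ 1.907 rad (109.3°) between the endpoints.
Interpolate at f = 3/6 with slerp weights a = sin((1−f)δ)/sin δ ≈ 0.864, b = sin(fδ)/sin δ ≈ 0.864.
p = a·p₁ + b·p₂ ≈ (0.248, -0.966, 0.075); φ = arcsin(p_z) ≈ 4.27°, λ = atan2(p_y, p_x) ≈ -75.60°.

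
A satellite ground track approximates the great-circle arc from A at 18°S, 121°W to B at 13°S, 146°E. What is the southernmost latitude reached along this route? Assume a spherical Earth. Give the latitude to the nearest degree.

The great circle lies in the plane with unit normal n̂ = (p₁ × p₂)/|p₁ × p₂|.
Here n̂_z ≈ -0.926; the vertex latitude is φ_max = arccos|n̂_z| ≈ 22.2°.

≈ 22°S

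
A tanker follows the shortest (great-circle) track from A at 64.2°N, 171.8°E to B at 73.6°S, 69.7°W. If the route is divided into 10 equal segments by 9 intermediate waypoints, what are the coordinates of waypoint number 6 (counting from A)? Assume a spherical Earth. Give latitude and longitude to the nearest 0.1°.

≈ 23.6°S, 143.9°W

The haversine formula gives a central angle δ ≈ 2.745 rad (157.3°) between the endpoints.
Interpolate at f = 6/10 with slerp weights a = sin((1−f)δ)/sin δ ≈ 2.304, b = sin(fδ)/sin δ ≈ 2.580.
p = a·p₁ + b·p₂ ≈ (-0.740, -0.540, -0.401); φ = arcsin(p_z) ≈ -23.65°, λ = atan2(p_y, p_x) ≈ -143.86°.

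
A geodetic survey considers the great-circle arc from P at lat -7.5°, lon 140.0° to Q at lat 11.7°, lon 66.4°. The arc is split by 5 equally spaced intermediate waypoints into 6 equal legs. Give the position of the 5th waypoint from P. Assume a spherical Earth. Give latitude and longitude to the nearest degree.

Convert each endpoint to a unit vector on the sphere (x = cos φ cos λ, y = cos φ sin λ, z = sin φ).
The central angle between the endpoints is δ = arccos(p₁·p₂) ≈ 1.321 rad (75.7°).
Interpolate at f = 5/6 with slerp weights a = sin((1−f)δ)/sin δ ≈ 0.225, b = sin(fδ)/sin δ ≈ 0.920.
p = a·p₁ + b·p₂ ≈ (0.190, 0.969, 0.157); φ = arcsin(p_z) ≈ 9.04°, λ = atan2(p_y, p_x) ≈ 78.93°.

≈ lat 9°, lon 79°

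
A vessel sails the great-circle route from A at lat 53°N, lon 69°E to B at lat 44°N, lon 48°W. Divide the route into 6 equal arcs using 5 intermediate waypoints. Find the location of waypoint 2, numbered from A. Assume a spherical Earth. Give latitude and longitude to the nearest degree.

Write both endpoints as unit vectors p₁, p₂ with components (cos φ cos λ, cos φ sin λ, sin φ).
The central angle between the endpoints is δ = arccos(p₁·p₂) ≈ 1.204 rad (69.0°).
Interpolate at f = 2/6 with slerp weights a = sin((1−f)δ)/sin δ ≈ 0.771, b = sin(fδ)/sin δ ≈ 0.419.
p = a·p₁ + b·p₂ ≈ (0.368, 0.209, 0.906); φ = arcsin(p_z) ≈ 64.98°, λ = atan2(p_y, p_x) ≈ 29.64°.

≈ lat 65°N, lon 30°E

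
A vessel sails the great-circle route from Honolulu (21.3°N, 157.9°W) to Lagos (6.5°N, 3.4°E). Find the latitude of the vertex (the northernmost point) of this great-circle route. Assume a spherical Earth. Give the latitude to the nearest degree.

The great circle lies in the plane with unit normal n̂ = (p₁ × p₂)/|p₁ × p₂|.
Here n̂_z ≈ +0.540; the vertex latitude is φ_max = arccos|n̂_z| ≈ 57.3°.

≈ 57°N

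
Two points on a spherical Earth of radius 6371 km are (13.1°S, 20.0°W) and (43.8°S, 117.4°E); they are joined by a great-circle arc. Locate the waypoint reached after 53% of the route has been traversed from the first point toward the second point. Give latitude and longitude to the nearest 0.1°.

Convert each endpoint to a unit vector on the sphere (x = cos φ cos λ, y = cos φ sin λ, z = sin φ).
The central angle between the endpoints is δ = arccos(p₁·p₂) ≈ 1.940 rad (111.1°).
Interpolate at f = 0.53 with slerp weights a = sin((1−f)δ)/sin δ ≈ 0.848, b = sin(fδ)/sin δ ≈ 0.918.
p = a·p₁ + b·p₂ ≈ (0.471, 0.306, -0.828); φ = arcsin(p_z) ≈ -55.84°, λ = atan2(p_y, p_x) ≈ 33.02°.

≈ (55.8°S, 33.0°E)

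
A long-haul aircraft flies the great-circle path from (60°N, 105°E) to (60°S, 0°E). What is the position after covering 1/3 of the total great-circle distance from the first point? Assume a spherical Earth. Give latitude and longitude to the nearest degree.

From cos δ = sin φ₁ sin φ₂ + cos φ₁ cos φ₂ cos Δλ, the central angle is δ ≈ 2.523 rad (144.6°).
Interpolate at f = 1/3 with slerp weights a = sin((1−f)δ)/sin δ ≈ 1.714, b = sin(fδ)/sin δ ≈ 1.285.
p = a·p₁ + b·p₂ ≈ (0.421, 0.828, 0.371); φ = arcsin(p_z) ≈ 21.79°, λ = atan2(p_y, p_x) ≈ 63.05°.

≈ (22°N, 63°E)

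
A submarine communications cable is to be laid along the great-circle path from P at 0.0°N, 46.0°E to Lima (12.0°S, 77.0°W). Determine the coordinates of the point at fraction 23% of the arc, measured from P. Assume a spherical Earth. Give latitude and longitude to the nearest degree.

≈ 7°S, 19°E

Convert each endpoint to a unit vector on the sphere (x = cos φ cos λ, y = cos φ sin λ, z = sin φ).
The central angle between the endpoints is δ = arccos(p₁·p₂) ≈ 2.133 rad (122.2°).
Interpolate at f = 0.23 with slerp weights a = sin((1−f)δ)/sin δ ≈ 1.179, b = sin(fδ)/sin δ ≈ 0.557.
p = a·p₁ + b·p₂ ≈ (0.941, 0.317, -0.116); φ = arcsin(p_z) ≈ -6.65°, λ = atan2(p_y, p_x) ≈ 18.63°.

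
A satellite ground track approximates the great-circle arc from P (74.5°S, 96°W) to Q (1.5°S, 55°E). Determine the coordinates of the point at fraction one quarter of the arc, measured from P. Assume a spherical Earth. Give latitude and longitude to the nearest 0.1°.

≈ (75.9°S, 23.2°E)

Convert each endpoint to a unit vector on the sphere (x = cos φ cos λ, y = cos φ sin λ, z = sin φ).
The central angle between the endpoints is δ = arccos(p₁·p₂) ≈ 1.781 rad (102.0°).
Interpolate at f = 1/4 with slerp weights a = sin((1−f)δ)/sin δ ≈ 0.994, b = sin(fδ)/sin δ ≈ 0.440.
p = a·p₁ + b·p₂ ≈ (0.225, 0.096, -0.970); φ = arcsin(p_z) ≈ -75.85°, λ = atan2(p_y, p_x) ≈ 23.20°.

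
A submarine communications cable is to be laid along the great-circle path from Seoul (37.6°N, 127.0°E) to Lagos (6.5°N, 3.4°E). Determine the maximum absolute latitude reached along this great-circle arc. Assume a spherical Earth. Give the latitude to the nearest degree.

The great circle lies in the plane with unit normal n̂ = (p₁ × p₂)/|p₁ × p₂|.
Here n̂_z ≈ -0.705; the vertex latitude is φ_max = arccos|n̂_z| ≈ 45.2°.
Check via Clairaut: cos φ_max = |cos φ₁| · sin C = cos(37.6°)·sin(62.8°) ≈ 0.705, again giving ≈ 45.2°.

≈ 45°N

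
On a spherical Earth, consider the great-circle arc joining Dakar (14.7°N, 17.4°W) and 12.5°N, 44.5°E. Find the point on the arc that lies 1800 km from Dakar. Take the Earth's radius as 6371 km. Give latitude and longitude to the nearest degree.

≈ 16°N, 1°W

Write both endpoints as unit vectors p₁, p₂ with components (cos φ cos λ, cos φ sin λ, sin φ).
The central angle between the endpoints is δ = arccos(p₁·p₂) ≈ 1.048 rad (60.0°). The total great-circle distance is δ·R ≈ 1.048 × 6371 ≈ 6674 km, so the target fraction is f = 1800/6674 ≈ 0.270.
Interpolate at f ≈ 0.270 with slerp weights a = sin((1−f)δ)/sin δ ≈ 0.800, b = sin(fδ)/sin δ ≈ 0.322.
p = a·p₁ + b·p₂ ≈ (0.962, -0.011, 0.273); φ = arcsin(p_z) ≈ 15.82°, λ = atan2(p_y, p_x) ≈ -0.66°.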